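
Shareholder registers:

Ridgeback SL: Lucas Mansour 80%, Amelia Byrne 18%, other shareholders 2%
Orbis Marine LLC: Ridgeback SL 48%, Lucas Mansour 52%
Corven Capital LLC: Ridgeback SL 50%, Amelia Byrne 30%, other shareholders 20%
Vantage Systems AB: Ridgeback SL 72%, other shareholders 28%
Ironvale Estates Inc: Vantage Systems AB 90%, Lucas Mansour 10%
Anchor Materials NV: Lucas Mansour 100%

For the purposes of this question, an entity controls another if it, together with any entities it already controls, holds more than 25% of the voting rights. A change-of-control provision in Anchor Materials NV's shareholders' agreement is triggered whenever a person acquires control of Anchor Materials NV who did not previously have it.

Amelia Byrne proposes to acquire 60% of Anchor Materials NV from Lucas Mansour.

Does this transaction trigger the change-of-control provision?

The purchase adds only to Amelia's holdings (Lucas's stake shrinks), so Amelia is the only person who could newly come to control Anchor.
Amelia holds 30% of Corven, so Amelia controls Corven.
Neither Amelia nor any entity Amelia controls holds any voting interest in Anchor.
So before the transaction, Amelia does not control Anchor.
After the purchase, Amelia holds 60% of Anchor directly, and Lucas's stake falls to 40%.
Amelia holds 60% of Anchor, so Amelia controls Anchor.
Amelia did not control Anchor before and does after, so the clause is triggered.

Yes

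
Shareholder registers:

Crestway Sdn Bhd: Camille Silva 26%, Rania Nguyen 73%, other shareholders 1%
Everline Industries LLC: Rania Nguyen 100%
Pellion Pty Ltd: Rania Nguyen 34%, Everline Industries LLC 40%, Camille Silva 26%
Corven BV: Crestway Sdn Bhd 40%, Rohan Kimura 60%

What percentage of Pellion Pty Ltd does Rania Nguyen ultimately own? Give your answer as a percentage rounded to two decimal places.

74.00%

Rania reaches Pellion along 2 paths.
Direct stake: 34% = 34%.
Via Everline: 100% × 40% = 40%.
Total: 34% + 40% = 74%.
Rounded: 74.00%.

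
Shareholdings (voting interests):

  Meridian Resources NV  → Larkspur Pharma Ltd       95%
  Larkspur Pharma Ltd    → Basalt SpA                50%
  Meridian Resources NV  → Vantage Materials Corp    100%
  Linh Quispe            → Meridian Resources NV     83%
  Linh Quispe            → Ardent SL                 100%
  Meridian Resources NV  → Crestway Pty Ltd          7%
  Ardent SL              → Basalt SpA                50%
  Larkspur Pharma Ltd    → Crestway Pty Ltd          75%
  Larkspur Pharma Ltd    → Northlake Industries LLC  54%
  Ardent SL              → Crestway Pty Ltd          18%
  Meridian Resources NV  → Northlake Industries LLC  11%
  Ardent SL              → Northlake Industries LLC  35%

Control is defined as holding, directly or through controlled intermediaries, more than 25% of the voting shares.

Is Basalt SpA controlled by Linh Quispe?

Yes

Linh holds 83% of Meridian, so Linh controls Meridian.
Meridian holds 95% of Larkspur, so Linh controls Larkspur.
Linh holds 100% of Ardent, so Linh controls Ardent.
Larkspur and Ardent together hold 50% + 50% = 100% of Basalt, so Linh controls Basalt.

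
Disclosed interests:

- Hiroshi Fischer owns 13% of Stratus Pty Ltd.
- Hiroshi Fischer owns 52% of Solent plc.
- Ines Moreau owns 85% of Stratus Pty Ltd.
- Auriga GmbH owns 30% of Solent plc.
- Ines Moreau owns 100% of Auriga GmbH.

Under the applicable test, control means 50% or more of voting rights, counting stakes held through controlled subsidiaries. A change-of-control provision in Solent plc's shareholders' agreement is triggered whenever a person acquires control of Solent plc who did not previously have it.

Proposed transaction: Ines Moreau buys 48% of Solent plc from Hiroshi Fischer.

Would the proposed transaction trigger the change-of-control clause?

The purchase adds only to Ines's holdings (Hiroshi's stake shrinks), so Ines is the only person who could newly come to control Solent.
Ines holds 100% of Auriga, so Ines controls Auriga.
Ines holds 85% of Stratus, so Ines controls Stratus.
In Solent, Ines's side holds only 30%, not ≥ 50%.
So before the transaction, Ines does not control Solent.
After the purchase, Ines holds 48% of Solent directly, and Hiroshi's stake falls to 4%.
Auriga and Ines together hold 30% + 48% = 78% of Solent, so Ines controls Solent.
Ines did not control Solent before and does after, so the clause is triggered.

Yes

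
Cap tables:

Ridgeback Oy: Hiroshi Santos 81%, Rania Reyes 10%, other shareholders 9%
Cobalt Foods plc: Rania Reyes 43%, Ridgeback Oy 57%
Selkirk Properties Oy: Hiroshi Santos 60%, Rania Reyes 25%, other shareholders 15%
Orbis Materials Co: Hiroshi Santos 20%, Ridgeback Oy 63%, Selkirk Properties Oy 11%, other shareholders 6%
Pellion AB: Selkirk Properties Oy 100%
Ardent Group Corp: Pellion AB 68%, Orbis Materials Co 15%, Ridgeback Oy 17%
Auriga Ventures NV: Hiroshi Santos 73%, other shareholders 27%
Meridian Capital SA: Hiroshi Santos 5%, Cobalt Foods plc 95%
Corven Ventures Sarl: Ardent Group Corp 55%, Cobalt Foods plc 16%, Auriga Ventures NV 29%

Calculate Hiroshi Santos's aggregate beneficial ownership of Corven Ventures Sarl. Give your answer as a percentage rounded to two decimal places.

64.98%

Hiroshi reaches Corven along 7 paths.
Via Selkirk → Pellion → Ardent: 60% × 100% × 68% × 55% = 22.44%.
Via Orbis → Ardent: 20% × 15% × 55% = 1.65%.
Via Ridgeback → Orbis → Ardent: 81% × 63% × 15% × 55% = 4.209975%.
Via Selkirk → Orbis → Ardent: 60% × 11% × 15% × 55% = 0.5445%.
Via Ridgeback → Ardent: 81% × 17% × 55% = 7.5735%.
Via Ridgeback → Cobalt: 81% × 57% × 16% = 7.3872%.
Via Auriga: 73% × 29% = 21.17%.
Total: 22.44% + 1.65% + 4.209975% + 0.5445% + 7.5735% + 7.3872% + 21.17% = 64.975175%.
Rounded: 64.98%.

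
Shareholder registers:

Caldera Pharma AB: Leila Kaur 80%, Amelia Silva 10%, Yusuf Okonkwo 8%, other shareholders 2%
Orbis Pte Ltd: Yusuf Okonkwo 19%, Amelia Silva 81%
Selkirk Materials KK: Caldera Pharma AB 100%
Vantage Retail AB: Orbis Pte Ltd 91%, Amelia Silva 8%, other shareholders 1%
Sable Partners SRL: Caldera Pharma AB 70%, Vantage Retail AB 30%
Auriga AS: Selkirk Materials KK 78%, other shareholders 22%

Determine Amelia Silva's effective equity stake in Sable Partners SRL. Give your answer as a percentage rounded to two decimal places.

Amelia reaches Sable along 3 paths.
Via Caldera: 10% × 70% = 7%.
Via Orbis → Vantage: 81% × 91% × 30% = 22.113%.
Via Vantage: 8% × 30% = 2.4%.
Total: 7% + 22.113% + 2.4% = 31.513%.
Rounded: 31.51%.

31.51%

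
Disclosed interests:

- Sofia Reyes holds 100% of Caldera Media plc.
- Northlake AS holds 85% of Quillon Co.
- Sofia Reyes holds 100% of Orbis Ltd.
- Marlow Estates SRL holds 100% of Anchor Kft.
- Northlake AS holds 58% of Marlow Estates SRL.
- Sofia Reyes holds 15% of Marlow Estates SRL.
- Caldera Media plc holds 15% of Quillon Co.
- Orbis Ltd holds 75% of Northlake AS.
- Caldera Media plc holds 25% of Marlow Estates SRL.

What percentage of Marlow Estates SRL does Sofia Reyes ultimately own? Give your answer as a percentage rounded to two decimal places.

Sofia reaches Marlow along 3 paths.
Direct stake: 15% = 15%.
Via Orbis → Northlake: 100% × 75% × 58% = 43.5%.
Via Caldera: 100% × 25% = 25%.
Total: 15% + 43.5% + 25% = 83.5%.
Rounded: 83.50%.

83.50%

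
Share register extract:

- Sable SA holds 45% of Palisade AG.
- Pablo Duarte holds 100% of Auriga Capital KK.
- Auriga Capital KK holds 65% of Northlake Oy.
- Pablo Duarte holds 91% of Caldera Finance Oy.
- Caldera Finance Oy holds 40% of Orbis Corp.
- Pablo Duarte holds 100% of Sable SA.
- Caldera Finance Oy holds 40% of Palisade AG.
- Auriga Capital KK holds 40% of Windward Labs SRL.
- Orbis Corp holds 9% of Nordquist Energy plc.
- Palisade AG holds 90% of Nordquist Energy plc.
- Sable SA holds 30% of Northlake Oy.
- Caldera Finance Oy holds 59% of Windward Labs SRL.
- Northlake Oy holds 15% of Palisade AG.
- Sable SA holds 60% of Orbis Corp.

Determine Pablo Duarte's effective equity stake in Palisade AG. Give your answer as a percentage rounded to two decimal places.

95.65%

Pablo reaches Palisade along 4 paths.
Via Auriga → Northlake: 100% × 65% × 15% = 9.75%.
Via Sable → Northlake: 100% × 30% × 15% = 4.5%.
Via Caldera: 91% × 40% = 36.4%.
Via Sable: 100% × 45% = 45%.
Total: 9.75% + 4.5% + 36.4% + 45% = 95.65%.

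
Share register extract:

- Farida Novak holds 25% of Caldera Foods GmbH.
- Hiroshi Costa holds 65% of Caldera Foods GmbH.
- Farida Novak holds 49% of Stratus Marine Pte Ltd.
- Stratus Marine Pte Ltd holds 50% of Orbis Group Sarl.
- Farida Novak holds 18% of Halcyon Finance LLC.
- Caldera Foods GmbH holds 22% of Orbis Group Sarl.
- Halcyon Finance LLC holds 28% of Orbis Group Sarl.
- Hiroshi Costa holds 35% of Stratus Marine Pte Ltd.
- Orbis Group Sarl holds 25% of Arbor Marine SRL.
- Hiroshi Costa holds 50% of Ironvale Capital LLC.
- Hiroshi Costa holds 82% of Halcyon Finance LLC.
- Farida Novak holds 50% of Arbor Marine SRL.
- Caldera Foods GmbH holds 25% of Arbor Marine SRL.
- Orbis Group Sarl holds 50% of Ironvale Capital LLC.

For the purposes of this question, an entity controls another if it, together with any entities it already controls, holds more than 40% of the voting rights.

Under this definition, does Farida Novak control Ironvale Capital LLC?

Yes

Farida holds 49% of Stratus, so Farida controls Stratus.
Stratus holds 50% of Orbis, so Farida controls Orbis.
Orbis holds 50% of Ironvale, so Farida controls Ironvale.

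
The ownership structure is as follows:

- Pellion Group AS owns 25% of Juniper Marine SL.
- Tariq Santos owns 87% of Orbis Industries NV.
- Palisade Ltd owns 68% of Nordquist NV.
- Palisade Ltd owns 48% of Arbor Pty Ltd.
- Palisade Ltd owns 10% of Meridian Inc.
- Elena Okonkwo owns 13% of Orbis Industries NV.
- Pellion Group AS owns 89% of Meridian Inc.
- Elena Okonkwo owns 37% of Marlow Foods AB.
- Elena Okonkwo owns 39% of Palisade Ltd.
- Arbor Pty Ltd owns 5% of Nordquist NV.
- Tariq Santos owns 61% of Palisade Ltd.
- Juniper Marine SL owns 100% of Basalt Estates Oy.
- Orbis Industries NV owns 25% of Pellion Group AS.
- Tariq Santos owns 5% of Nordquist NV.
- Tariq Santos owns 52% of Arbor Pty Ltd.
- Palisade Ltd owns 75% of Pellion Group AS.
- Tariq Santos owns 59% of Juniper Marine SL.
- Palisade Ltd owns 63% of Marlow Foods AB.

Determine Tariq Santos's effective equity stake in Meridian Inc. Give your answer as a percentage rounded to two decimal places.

66.18%

Tariq reaches Meridian along 3 paths.
Via Palisade → Pellion: 61% × 75% × 89% = 40.7175%.
Via Orbis → Pellion: 87% × 25% × 89% = 19.3575%.
Via Palisade: 61% × 10% = 6.1%.
Total: 40.7175% + 19.3575% + 6.1% = 66.175%.
Rounded: 66.18%.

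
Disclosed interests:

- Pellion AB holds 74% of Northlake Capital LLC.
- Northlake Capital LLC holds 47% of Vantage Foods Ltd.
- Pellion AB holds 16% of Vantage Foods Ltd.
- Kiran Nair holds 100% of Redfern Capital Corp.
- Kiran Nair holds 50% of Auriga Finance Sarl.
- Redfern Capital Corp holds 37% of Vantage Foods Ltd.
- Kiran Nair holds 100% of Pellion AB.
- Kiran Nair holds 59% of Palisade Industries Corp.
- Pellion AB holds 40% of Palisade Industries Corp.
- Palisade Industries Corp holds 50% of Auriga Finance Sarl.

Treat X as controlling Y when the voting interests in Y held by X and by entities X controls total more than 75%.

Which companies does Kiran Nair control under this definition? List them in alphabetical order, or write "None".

Kiran holds 100% of Redfern, so Kiran controls Redfern.
Kiran holds 100% of Pellion, so Kiran controls Pellion.
Kiran and Pellion together hold 59% + 40% = 99% of Palisade, so Kiran controls Palisade.
Palisade and Kiran together hold 50% + 50% = 100% of Auriga, so Kiran controls Auriga.
No other company's threshold is met.

Auriga Finance Sarl, Palisade Industries Corp, Pellion AB, Redfern Capital Corp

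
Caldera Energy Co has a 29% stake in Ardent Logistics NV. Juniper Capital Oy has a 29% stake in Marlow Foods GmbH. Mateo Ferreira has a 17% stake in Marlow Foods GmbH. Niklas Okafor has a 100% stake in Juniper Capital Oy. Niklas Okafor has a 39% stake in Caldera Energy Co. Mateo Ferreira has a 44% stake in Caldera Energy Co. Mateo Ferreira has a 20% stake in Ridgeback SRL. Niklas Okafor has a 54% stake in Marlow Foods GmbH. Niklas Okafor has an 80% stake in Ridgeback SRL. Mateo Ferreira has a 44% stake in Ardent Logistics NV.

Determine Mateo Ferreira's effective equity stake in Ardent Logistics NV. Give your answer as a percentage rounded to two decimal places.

56.76%

Mateo reaches Ardent along 2 paths.
Via Caldera: 44% × 29% = 12.76%.
Direct stake: 44% = 44%.
Total: 12.76% + 44% = 56.76%.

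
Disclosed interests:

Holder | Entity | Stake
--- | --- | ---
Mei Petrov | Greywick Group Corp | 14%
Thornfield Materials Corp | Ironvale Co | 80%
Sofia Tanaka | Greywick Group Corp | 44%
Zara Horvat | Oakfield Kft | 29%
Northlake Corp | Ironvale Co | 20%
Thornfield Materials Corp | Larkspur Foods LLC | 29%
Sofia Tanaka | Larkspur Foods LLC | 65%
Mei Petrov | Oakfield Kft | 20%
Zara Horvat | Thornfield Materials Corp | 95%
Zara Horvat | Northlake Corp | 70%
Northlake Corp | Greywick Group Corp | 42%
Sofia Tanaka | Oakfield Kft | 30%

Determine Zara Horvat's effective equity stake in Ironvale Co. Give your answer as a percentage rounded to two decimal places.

90.00%

Zara reaches Ironvale along 2 paths.
Via Northlake: 70% × 20% = 14%.
Via Thornfield: 95% × 80% = 76%.
Total: 14% + 76% = 90%.
Rounded: 90.00%.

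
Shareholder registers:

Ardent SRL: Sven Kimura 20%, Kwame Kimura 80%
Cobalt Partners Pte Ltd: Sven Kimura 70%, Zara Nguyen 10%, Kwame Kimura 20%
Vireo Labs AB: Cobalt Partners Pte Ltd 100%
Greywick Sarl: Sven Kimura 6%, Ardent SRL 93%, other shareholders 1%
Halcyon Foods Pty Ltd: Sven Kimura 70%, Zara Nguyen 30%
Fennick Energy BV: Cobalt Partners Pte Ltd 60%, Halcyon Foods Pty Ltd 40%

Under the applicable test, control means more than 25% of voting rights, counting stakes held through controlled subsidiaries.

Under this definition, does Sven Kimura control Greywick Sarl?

No

Sven holds 70% of Cobalt, so Sven controls Cobalt.
Cobalt holds 100% of Vireo, so Sven controls Vireo.
Sven holds 70% of Halcyon, so Sven controls Halcyon.
Cobalt and Halcyon together hold 60% + 40% = 100% of Fennick, so Sven controls Fennick.
In Greywick, Sven's side holds only 6%, not > 25%.
So Sven does not control Greywick.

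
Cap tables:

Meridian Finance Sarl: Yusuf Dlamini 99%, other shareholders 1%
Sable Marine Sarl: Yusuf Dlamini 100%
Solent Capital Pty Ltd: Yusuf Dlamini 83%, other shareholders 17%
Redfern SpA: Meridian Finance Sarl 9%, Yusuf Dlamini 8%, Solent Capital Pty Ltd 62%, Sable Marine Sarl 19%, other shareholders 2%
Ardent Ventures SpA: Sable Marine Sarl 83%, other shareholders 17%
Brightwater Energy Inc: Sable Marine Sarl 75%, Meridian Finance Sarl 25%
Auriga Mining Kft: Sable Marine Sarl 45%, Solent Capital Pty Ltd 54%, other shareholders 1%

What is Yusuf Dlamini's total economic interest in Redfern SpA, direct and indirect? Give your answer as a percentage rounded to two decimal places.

87.37%

Yusuf reaches Redfern along 4 paths.
Via Meridian: 99% × 9% = 8.91%.
Direct stake: 8% = 8%.
Via Solent: 83% × 62% = 51.46%.
Via Sable: 100% × 19% = 19%.
Total: 8.91% + 8% + 51.46% + 19% = 87.37%.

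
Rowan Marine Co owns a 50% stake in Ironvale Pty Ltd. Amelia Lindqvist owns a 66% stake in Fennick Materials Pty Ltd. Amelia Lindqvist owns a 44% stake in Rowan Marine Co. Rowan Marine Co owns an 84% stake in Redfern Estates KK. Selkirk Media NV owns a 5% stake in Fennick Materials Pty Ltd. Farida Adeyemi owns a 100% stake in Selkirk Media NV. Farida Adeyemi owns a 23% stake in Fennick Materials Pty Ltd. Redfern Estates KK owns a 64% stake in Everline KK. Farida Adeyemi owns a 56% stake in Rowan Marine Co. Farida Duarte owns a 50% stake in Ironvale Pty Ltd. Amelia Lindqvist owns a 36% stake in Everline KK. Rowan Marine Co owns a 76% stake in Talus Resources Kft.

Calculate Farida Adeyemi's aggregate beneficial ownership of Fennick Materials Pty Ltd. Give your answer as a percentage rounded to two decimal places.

Farida Adeyemi reaches Fennick along 2 paths.
Direct stake: 23% = 23%.
Via Selkirk: 100% × 5% = 5%.
Total: 23% + 5% = 28%.
Rounded: 28.00%.

28.00%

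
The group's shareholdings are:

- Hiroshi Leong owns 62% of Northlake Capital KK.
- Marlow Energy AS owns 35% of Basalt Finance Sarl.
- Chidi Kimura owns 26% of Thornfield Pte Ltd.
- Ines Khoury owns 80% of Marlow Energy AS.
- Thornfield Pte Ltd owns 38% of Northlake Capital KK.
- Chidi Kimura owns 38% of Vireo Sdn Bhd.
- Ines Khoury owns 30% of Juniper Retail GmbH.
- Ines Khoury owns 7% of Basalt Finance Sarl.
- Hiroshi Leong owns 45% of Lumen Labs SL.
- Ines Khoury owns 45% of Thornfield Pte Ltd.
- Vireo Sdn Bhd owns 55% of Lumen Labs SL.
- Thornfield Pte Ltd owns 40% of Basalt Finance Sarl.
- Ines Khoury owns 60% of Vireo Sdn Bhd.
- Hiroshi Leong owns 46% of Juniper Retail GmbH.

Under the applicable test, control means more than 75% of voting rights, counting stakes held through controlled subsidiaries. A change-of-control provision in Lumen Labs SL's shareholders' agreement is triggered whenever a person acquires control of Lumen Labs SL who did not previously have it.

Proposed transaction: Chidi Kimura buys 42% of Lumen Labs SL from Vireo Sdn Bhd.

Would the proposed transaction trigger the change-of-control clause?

No

The purchase adds only to Chidi's holdings (Vireo's stake shrinks), so Chidi is the only person who could newly come to control Lumen.
Chidi's largest direct stake is 38% in Vireo, which does not meet the threshold, so Chidi controls no company.
Neither Chidi nor any entity Chidi controls holds any voting interest in Lumen.
So before the transaction, Chidi does not control Lumen.
After the purchase, Chidi holds 42% of Lumen directly, and Vireo's stake falls to 13%.
After the transaction, Chidi's side holds 42% of Lumen, not > 75%, so Chidi still does not control Lumen.
No new person acquires control, so the clause is not triggered.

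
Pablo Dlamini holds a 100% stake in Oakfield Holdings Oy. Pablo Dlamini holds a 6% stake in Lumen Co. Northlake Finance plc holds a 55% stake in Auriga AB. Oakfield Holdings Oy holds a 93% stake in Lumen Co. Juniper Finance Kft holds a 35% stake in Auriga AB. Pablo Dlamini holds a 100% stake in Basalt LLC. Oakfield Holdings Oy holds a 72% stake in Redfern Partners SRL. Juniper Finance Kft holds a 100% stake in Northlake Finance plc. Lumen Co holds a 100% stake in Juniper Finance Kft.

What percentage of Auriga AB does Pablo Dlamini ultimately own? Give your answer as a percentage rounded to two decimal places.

89.10%

Pablo reaches Auriga along 4 paths.
Via Oakfield → Lumen → Juniper: 100% × 93% × 100% × 35% = 32.55%.
Via Lumen → Juniper: 6% × 100% × 35% = 2.1%.
Via Oakfield → Lumen → Juniper → Northlake: 100% × 93% × 100% × 100% × 55% = 51.15%.
Via Lumen → Juniper → Northlake: 6% × 100% × 100% × 55% = 3.3%.
Total: 32.55% + 2.1% + 51.15% + 3.3% = 89.1%.
Rounded: 89.10%.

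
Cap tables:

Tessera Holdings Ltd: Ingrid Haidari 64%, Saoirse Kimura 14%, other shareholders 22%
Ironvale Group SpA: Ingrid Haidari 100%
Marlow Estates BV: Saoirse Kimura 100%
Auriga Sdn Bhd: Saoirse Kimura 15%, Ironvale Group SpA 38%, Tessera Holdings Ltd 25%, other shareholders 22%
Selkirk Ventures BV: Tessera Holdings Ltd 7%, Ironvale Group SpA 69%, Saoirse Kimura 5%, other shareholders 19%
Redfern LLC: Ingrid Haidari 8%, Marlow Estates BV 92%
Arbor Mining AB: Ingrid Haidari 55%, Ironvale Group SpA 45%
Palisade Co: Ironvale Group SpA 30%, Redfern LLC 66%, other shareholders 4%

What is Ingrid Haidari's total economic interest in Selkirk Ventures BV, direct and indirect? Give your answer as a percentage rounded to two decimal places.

Ingrid reaches Selkirk along 2 paths.
Via Tessera: 64% × 7% = 4.48%.
Via Ironvale: 100% × 69% = 69%.
Total: 4.48% + 69% = 73.48%.

73.48%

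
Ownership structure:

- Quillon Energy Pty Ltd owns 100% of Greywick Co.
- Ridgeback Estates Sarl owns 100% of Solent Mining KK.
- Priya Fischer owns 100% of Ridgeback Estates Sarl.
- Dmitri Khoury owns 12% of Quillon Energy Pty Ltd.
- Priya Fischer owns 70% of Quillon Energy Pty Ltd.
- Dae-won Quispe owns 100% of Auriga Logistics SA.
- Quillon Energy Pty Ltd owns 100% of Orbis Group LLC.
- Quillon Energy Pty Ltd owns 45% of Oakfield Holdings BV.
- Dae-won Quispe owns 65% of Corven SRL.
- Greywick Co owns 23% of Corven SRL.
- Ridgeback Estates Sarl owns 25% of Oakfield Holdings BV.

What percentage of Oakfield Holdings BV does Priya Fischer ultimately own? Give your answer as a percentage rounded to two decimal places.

56.50%

Priya reaches Oakfield along 2 paths.
Via Quillon: 70% × 45% = 31.5%.
Via Ridgeback: 100% × 25% = 25%.
Total: 31.5% + 25% = 56.5%.
Rounded: 56.50%.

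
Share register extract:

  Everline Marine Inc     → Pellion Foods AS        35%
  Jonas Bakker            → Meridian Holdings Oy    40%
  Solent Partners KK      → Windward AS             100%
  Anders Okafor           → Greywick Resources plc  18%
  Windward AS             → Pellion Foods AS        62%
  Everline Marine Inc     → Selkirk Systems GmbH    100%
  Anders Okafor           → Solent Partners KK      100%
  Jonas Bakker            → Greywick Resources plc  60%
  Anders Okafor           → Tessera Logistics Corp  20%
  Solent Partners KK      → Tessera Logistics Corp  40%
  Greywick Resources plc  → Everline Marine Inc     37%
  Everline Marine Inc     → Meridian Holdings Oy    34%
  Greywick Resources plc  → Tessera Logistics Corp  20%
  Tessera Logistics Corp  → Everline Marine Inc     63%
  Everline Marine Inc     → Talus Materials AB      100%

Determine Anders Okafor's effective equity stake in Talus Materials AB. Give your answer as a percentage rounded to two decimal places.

46.73%

Anders reaches Talus along 4 paths.
Via Greywick → Everline: 18% × 37% × 100% = 6.66%.
Via Greywick → Tessera → Everline: 18% × 20% × 63% × 100% = 2.268%.
Via Solent → Tessera → Everline: 100% × 40% × 63% × 100% = 25.2%.
Via Tessera → Everline: 20% × 63% × 100% = 12.6%.
Total: 6.66% + 2.268% + 25.2% + 12.6% = 46.728%.
Rounded: 46.73%.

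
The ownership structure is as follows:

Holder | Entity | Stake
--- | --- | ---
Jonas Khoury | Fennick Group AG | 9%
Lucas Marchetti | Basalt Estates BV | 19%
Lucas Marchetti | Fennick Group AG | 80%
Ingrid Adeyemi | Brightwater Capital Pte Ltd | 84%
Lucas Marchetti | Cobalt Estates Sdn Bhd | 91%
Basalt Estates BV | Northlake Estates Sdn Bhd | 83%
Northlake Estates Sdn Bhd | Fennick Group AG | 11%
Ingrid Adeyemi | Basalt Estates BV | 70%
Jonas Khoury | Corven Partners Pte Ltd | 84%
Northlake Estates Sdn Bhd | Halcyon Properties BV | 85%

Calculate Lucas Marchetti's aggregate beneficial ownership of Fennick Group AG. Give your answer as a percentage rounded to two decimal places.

Lucas reaches Fennick along 2 paths.
Direct stake: 80% = 80%.
Via Basalt → Northlake: 19% × 83% × 11% = 1.7347%.
Total: 80% + 1.7347% = 81.7347%.
Rounded: 81.73%.

81.73%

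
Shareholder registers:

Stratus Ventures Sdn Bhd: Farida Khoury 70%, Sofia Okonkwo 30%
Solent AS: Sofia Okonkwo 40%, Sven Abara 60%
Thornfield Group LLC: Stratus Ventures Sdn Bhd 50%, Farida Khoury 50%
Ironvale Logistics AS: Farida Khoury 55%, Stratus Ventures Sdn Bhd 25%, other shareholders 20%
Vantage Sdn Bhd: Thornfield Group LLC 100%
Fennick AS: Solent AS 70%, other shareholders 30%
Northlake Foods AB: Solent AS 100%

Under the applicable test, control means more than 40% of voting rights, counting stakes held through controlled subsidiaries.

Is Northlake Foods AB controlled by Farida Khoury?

No

Farida holds 70% of Stratus, so Farida controls Stratus.
Stratus and Farida together hold 50% + 50% = 100% of Thornfield, so Farida controls Thornfield.
Farida and Stratus together hold 55% + 25% = 80% of Ironvale, so Farida controls Ironvale.
Thornfield holds 100% of Vantage, so Farida controls Vantage.
Neither Farida nor any entity Farida controls holds any voting interest in Northlake.
So Farida does not control Northlake.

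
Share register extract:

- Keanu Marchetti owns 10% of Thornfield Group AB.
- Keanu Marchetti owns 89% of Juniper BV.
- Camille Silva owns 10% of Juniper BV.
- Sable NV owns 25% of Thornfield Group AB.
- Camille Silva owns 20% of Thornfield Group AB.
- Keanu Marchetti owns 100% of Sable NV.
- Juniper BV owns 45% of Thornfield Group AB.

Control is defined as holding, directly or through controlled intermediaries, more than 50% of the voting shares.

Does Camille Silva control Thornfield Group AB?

Camille's largest direct stake is 20% in Thornfield, which does not meet the threshold, so Camille controls no company.
In Thornfield, Camille's side holds only 20%, not > 50%.
So Camille does not control Thornfield.

No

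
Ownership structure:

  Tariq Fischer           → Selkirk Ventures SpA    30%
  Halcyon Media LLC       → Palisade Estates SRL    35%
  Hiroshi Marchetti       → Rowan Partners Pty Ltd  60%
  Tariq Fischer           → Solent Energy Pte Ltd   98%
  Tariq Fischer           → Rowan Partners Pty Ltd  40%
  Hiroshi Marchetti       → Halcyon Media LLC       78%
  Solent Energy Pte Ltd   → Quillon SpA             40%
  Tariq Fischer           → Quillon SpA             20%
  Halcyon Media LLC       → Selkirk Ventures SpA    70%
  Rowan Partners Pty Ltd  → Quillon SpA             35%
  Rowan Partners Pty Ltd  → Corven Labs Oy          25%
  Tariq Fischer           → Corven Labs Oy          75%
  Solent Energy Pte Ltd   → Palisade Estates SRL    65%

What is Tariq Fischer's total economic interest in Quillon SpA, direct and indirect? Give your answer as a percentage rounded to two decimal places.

Tariq reaches Quillon along 3 paths.
Via Solent: 98% × 40% = 39.2%.
Via Rowan: 40% × 35% = 14%.
Direct stake: 20% = 20%.
Total: 39.2% + 14% + 20% = 73.2%.
Rounded: 73.20%.

73.20%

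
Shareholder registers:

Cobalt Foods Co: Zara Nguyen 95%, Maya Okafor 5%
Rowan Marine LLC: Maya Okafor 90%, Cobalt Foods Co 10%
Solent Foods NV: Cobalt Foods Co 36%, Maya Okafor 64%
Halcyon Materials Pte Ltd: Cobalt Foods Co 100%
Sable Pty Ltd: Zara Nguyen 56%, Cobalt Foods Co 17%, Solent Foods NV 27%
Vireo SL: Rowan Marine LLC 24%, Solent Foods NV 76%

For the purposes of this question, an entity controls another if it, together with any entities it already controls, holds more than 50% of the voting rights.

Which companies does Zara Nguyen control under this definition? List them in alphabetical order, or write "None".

Zara holds 95% of Cobalt, so Zara controls Cobalt.
Cobalt holds 100% of Halcyon, so Zara controls Halcyon.
Zara and Cobalt together hold 56% + 17% = 73% of Sable, so Zara controls Sable.
No other company's threshold is met.

Cobalt Foods Co, Halcyon Materials Pte Ltd, Sable Pty Ltd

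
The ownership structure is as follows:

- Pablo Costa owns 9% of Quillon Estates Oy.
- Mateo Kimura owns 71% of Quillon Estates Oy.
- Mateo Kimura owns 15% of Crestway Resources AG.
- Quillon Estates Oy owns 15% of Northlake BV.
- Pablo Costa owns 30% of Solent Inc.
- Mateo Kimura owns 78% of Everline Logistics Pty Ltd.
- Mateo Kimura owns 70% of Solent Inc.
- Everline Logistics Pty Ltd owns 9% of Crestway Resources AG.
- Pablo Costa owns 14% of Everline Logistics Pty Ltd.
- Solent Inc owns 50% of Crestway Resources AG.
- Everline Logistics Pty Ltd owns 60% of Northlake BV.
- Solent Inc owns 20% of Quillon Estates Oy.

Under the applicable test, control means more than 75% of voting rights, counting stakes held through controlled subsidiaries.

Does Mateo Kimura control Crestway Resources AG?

Mateo holds 78% of Everline, so Mateo controls Everline.
In Crestway, Mateo's side holds only 15% + 9% = 24%, not > 75%.
So Mateo does not control Crestway.

No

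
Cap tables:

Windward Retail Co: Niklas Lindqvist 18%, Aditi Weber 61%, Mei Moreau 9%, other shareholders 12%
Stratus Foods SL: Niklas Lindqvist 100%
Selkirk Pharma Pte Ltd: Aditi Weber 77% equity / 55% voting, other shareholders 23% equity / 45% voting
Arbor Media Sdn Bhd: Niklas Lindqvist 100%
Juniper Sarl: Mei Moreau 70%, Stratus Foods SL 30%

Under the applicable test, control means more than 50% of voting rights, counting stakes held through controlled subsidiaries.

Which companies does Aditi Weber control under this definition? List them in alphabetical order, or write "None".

Selkirk Pharma Pte Ltd, Windward Retail Co

Aditi holds 61% of Windward, so Aditi controls Windward.
Aditi holds 55% of Selkirk, so Aditi controls Selkirk.
No other company's threshold is met.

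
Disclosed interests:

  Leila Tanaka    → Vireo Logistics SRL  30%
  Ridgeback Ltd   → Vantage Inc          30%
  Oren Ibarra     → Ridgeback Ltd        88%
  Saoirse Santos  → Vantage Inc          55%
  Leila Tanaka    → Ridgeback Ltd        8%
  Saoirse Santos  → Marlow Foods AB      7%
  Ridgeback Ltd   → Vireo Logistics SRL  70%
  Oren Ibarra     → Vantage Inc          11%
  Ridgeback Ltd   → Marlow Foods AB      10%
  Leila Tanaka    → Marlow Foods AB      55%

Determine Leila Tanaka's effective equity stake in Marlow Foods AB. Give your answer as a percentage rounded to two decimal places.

Leila reaches Marlow along 2 paths.
Direct stake: 55% = 55%.
Via Ridgeback: 8% × 10% = 0.8%.
Total: 55% + 0.8% = 55.8%.
Rounded: 55.80%.

55.80%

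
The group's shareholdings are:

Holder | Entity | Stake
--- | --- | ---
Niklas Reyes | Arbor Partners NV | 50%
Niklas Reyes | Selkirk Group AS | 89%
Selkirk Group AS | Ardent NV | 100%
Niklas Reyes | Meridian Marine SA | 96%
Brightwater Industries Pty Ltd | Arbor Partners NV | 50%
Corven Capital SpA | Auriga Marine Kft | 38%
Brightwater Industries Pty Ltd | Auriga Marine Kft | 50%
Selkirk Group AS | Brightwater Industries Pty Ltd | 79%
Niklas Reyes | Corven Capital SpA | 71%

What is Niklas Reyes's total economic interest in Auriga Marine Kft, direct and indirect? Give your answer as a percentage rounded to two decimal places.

62.14%

Niklas reaches Auriga along 2 paths.
Via Selkirk → Brightwater: 89% × 79% × 50% = 35.155%.
Via Corven: 71% × 38% = 26.98%.
Total: 35.155% + 26.98% = 62.135%.
Rounded: 62.14%.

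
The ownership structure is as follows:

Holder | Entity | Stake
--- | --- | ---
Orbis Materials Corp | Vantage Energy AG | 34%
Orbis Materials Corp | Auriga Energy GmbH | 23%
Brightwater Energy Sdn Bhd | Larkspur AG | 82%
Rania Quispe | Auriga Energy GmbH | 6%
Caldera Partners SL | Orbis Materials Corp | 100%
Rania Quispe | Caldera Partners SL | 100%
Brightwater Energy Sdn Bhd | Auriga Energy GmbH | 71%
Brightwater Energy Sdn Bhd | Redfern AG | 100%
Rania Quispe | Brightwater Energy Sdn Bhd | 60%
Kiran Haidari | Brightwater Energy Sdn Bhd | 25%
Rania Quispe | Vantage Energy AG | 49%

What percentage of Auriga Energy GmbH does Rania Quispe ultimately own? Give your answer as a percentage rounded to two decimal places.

Rania reaches Auriga along 3 paths.
Via Brightwater: 60% × 71% = 42.6%.
Direct stake: 6% = 6%.
Via Caldera → Orbis: 100% × 100% × 23% = 23%.
Total: 42.6% + 6% + 23% = 71.6%.
Rounded: 71.60%.

71.60%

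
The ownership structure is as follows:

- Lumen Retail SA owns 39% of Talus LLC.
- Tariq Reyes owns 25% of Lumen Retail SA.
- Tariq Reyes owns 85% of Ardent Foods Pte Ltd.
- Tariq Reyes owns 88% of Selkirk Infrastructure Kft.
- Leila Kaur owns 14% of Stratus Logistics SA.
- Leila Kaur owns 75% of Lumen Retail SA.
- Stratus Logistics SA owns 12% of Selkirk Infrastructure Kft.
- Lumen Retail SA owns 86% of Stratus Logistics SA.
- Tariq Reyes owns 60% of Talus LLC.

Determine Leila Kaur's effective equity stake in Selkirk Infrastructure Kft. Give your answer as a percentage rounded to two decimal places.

9.42%

Leila reaches Selkirk along 2 paths.
Via Stratus: 14% × 12% = 1.68%.
Via Lumen → Stratus: 75% × 86% × 12% = 7.74%.
Total: 1.68% + 7.74% = 9.42%.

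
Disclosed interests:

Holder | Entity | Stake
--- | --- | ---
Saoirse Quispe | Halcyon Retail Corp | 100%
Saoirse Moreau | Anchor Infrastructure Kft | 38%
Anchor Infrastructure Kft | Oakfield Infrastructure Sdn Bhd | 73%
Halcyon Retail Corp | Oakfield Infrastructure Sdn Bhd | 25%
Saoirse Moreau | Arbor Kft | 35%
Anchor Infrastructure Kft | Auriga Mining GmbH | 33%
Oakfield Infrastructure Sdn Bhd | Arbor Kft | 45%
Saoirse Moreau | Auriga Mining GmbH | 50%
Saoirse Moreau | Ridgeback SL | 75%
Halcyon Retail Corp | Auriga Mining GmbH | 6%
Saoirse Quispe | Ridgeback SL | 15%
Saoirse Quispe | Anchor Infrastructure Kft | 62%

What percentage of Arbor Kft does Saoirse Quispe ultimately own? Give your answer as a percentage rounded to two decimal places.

Saoirse Quispe reaches Arbor along 2 paths.
Via Halcyon → Oakfield: 100% × 25% × 45% = 11.25%.
Via Anchor → Oakfield: 62% × 73% × 45% = 20.367%.
Total: 11.25% + 20.367% = 31.617%.
Rounded: 31.62%.

31.62%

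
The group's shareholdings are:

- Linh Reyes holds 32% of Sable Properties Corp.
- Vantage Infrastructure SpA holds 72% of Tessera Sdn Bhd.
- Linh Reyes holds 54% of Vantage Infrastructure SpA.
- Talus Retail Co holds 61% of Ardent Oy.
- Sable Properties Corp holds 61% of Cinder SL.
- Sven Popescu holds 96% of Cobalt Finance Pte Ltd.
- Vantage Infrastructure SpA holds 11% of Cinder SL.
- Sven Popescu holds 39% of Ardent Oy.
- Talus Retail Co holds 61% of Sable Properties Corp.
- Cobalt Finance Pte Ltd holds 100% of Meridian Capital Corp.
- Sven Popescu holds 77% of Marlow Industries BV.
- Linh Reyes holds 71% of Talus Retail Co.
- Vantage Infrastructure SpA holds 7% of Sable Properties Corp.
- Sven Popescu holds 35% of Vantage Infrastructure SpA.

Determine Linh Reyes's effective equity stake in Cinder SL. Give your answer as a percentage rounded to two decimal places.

Linh reaches Cinder along 4 paths.
Via Vantage: 54% × 11% = 5.94%.
Via Vantage → Sable: 54% × 7% × 61% = 2.3058%.
Via Sable: 32% × 61% = 19.52%.
Via Talus → Sable: 71% × 61% × 61% = 26.4191%.
Total: 5.94% + 2.3058% + 19.52% + 26.4191% = 54.1849%.
Rounded: 54.18%.

54.18%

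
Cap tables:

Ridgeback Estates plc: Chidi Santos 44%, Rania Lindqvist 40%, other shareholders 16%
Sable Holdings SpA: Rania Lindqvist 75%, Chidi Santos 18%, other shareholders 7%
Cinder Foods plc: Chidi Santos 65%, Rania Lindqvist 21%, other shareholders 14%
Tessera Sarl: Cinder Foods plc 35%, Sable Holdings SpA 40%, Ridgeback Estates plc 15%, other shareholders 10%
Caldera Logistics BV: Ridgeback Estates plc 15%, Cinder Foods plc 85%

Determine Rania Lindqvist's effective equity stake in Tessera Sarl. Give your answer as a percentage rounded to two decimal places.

43.35%

Rania reaches Tessera along 3 paths.
Via Cinder: 21% × 35% = 7.35%.
Via Sable: 75% × 40% = 30%.
Via Ridgeback: 40% × 15% = 6%.
Total: 7.35% + 30% + 6% = 43.35%.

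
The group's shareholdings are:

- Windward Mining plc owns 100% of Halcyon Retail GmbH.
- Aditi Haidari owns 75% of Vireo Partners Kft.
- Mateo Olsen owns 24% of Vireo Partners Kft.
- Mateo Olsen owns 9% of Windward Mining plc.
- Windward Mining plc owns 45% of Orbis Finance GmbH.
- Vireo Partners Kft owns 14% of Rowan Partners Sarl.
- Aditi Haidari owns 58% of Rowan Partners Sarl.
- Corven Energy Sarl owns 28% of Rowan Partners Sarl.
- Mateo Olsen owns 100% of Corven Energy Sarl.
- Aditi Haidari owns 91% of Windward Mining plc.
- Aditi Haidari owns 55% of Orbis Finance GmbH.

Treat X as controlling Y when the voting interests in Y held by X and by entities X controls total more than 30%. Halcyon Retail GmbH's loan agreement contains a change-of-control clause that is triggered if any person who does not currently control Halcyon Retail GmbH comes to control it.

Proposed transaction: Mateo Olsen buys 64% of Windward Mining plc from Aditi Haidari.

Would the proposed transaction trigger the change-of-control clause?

Yes

The purchase adds only to Mateo's holdings (Aditi's stake shrinks), so Mateo is the only person who could newly come to control Halcyon.
Mateo holds 100% of Corven, so Mateo controls Corven.
Neither Mateo nor any entity Mateo controls holds any voting interest in Halcyon.
So before the transaction, Mateo does not control Halcyon.
After the purchase, Mateo's direct stake in Windward rises to 9% + 64% = 73%, and Aditi's stake falls to 27%.
Mateo holds 73% of Windward, so Mateo controls Windward.
Windward holds 100% of Halcyon, so Mateo controls Halcyon.
Mateo did not control Halcyon before and does after, so the clause is triggered.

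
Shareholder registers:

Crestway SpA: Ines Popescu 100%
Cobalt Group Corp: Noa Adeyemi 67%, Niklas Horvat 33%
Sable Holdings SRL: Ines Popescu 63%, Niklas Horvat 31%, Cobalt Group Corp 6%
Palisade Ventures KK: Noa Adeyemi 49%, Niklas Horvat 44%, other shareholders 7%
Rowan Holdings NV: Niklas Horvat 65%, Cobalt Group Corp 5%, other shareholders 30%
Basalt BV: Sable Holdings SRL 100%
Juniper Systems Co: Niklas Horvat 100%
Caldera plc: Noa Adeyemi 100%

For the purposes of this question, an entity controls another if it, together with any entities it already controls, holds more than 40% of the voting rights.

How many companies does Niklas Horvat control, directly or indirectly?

3

Niklas holds 44% of Palisade, so Niklas controls Palisade.
Niklas holds 65% of Rowan, so Niklas controls Rowan.
Niklas holds 100% of Juniper, so Niklas controls Juniper.
No other company's threshold is met.
Niklas controls 3 companies.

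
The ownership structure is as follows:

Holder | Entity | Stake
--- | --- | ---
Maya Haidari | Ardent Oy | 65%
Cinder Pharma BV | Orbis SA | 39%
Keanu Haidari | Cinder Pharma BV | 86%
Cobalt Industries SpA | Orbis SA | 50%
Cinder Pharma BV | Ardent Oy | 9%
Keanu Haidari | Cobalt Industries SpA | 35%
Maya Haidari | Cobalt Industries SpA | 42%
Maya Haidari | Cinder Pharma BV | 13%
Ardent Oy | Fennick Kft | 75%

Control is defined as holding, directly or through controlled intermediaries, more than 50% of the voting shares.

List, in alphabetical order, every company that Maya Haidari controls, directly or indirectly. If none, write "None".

Maya holds 65% of Ardent, so Maya controls Ardent.
Ardent holds 75% of Fennick, so Maya controls Fennick.
No other company's threshold is met.

Ardent Oy, Fennick Kft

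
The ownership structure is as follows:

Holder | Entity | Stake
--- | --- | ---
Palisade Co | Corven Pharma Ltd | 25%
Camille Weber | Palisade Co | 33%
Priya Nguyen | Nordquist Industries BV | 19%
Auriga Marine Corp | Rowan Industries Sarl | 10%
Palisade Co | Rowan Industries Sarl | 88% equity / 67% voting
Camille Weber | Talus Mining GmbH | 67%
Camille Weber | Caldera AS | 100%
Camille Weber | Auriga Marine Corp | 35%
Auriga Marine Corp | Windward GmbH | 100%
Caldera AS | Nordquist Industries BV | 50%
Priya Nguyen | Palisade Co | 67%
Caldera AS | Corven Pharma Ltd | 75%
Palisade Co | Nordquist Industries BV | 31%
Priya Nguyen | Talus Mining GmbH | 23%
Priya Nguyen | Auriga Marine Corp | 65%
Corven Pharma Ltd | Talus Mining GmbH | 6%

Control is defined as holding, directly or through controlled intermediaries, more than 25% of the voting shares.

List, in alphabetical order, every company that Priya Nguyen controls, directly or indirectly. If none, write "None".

Auriga Marine Corp, Nordquist Industries BV, Palisade Co, Rowan Industries Sarl, Windward GmbH

Priya holds 65% of Auriga, so Priya controls Auriga.
Priya holds 67% of Palisade, so Priya controls Palisade.
Palisade and Auriga together hold 67% + 10% = 77% of Rowan, so Priya controls Rowan.
Auriga holds 100% of Windward, so Priya controls Windward.
Palisade and Priya together hold 31% + 19% = 50% of Nordquist, so Priya controls Nordquist.
No other company's threshold is met.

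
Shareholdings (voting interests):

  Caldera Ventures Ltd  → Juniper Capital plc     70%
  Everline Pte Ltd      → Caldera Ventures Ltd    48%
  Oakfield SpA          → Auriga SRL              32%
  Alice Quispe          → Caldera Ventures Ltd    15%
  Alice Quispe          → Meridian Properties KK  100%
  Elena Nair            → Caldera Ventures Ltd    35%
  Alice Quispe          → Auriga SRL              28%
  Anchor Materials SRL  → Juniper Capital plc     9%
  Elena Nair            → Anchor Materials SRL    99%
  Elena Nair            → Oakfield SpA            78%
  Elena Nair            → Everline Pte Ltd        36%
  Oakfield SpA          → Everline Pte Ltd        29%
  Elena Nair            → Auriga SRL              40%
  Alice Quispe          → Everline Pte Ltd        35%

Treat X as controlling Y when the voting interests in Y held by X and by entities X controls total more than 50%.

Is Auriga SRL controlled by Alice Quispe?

No

Alice holds 100% of Meridian, so Alice controls Meridian.
In Auriga, Alice's side holds only 28%, not > 50%.
So Alice does not control Auriga.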